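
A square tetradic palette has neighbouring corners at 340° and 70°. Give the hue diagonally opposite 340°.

160°

A square tetradic scheme places four hues 90° apart; opposite corners are 180° apart.
340 + 180 = 520 → 520 − 360 = 160°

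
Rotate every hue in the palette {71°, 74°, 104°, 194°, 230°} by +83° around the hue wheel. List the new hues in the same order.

71 + 83 = 154°
74 + 83 = 157°
104 + 83 = 187°
194 + 83 = 277°
230 + 83 = 313°

154°, 157°, 187°, 277°, 313°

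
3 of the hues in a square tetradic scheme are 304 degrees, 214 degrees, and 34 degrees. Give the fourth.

124°

A square tetradic scheme places four hues every 90°.
The full set through 34° is {34°, 124°, 214°, 304°}.
Given {34°, 214°, 304°}, the missing hue is 124°.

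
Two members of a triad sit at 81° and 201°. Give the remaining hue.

321°

A triad spaces three hues 120° apart.
The full set is {81°, 201°, 321°}.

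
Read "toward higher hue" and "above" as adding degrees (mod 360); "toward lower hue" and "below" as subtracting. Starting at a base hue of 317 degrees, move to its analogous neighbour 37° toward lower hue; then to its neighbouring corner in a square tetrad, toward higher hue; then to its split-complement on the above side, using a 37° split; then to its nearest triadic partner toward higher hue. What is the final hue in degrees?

analog 37° ↓ −37°: 317 − 37 = 280°
square ↑ +90°: 280 + 90 = 370 → 370 − 360 = 10°
split-comp 37° ↑ +217°: 10 + 217 = 227°
triadic ↑ +120°: 227 + 120 = 347°

347°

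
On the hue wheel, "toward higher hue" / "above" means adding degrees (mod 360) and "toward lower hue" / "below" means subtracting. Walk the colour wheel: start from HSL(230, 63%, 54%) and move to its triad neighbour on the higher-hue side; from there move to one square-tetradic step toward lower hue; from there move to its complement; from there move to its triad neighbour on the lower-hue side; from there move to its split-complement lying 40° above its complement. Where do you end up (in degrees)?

+120° (triadic ↑): 230 + 120 = 350°
−90° (square ↓): 350 − 90 = 260°
+180° (complement): 260 + 180 = 440 → 440 − 360 = 80°
−120° (triadic ↓): 80 − 120 = -40 → -40 + 360 = 320°
+220° (split-comp 40° ↑): 320 + 220 = 540 → 540 − 360 = 180°

180°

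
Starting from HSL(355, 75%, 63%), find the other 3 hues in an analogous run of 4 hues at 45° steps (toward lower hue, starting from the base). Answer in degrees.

310°, 265°, and 220°

Analogous hues sit every 45° along the wheel.
355 − 45 = 310°
355 − 90 = 265°
355 − 135 = 220°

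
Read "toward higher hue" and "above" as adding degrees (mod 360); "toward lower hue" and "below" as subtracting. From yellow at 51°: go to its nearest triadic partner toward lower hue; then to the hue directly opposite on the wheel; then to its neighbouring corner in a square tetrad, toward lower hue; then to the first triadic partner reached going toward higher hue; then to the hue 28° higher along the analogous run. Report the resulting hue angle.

169°

triadic ↓ −120°: 51 − 120 = -69 → -69 + 360 = 291°
complement +180°: 291 + 180 = 471 → 471 − 360 = 111°
square ↓ −90°: 111 − 90 = 21°
triadic ↑ +120°: 21 + 120 = 141°
analog 28° ↑ +28°: 141 + 28 = 169°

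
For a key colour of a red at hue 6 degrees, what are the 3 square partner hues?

A square tetradic scheme places four hues every 90°.
6 + 90 = 96°
6 + 180 = 186°
6 + 270 = 276°

96°, 186° and 276°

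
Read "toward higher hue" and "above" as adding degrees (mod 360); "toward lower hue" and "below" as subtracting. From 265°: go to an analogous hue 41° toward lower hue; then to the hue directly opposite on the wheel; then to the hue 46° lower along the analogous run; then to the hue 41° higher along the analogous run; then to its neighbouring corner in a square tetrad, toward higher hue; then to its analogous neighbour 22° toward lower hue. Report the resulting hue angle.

265 − 41 = 224°   (analog 41° ↓)
224 + 180 = 404 → 404 − 360 = 44°   (complement)
44 − 46 = -2 → -2 + 360 = 358°   (analog 46° ↓)
358 + 41 = 399 → 399 − 360 = 39°   (analog 41° ↑)
39 + 90 = 129°   (square ↑)
129 − 22 = 107°   (analog 22° ↓)

107°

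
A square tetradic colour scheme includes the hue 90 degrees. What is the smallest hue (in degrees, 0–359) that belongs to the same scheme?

0°

A square tetradic scheme places four hues every 90°.
The full set through 90° is {0°, 90°, 180°, 270°}.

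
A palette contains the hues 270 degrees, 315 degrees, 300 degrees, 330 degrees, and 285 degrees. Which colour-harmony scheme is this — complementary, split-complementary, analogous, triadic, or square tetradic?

analogous

Sort the hues: 270°, 285°, 300°, 315°, 330°.
Successive gaps around the wheel: 15°, 15°, 15°, 15°, 300°.
A run of hues at equal small steps (15°) with one large closing gap is an analogous group.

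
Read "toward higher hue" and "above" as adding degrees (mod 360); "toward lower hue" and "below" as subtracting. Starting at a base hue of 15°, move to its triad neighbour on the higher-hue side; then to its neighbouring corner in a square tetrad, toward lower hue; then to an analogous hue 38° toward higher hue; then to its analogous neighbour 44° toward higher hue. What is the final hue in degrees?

127°

triadic ↑ +120°: 15 + 120 = 135°
square ↓ −90°: 135 − 90 = 45°
analog 38° ↑ +38°: 45 + 38 = 83°
analog 44° ↑ +44°: 83 + 44 = 127°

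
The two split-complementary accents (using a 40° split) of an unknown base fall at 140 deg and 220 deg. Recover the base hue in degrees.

0°

The accents sit 40° either side of the complement, so the complement is their short-arc midpoint on the wheel.
Short-arc midpoint of 140° and 220°: 180°.
Base is 180° from the complement: 180 − 180 = 0°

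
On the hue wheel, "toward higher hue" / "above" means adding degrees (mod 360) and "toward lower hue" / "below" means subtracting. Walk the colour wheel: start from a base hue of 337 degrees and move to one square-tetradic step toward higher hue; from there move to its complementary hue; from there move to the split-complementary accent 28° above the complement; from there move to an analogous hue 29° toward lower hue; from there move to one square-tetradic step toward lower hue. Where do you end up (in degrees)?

337 + 90 = 427 → 427 − 360 = 67°   (square ↑)
67 + 180 = 247°   (complement)
247 + 208 = 455 → 455 − 360 = 95°   (split-comp 28° ↑)
95 − 29 = 66°   (analog 29° ↓)
66 − 90 = -24 → -24 + 360 = 336°   (square ↓)

336°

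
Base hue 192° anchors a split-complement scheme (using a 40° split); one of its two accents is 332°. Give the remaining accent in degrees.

Split-complementary hues sit 40° either side of the complement.
Complement of the base 192°: 192 + 180 = 372 → 372 − 360 = 12°
The given accent 332° is 40° one side of 12°; the other accent sits 40° the other side: 12 + 40 = 52°

52°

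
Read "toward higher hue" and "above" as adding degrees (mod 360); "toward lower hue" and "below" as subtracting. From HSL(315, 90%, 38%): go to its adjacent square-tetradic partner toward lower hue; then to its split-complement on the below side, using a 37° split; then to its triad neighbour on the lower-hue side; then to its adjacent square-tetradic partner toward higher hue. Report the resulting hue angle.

338°

315 − 90 = 225°   (square ↓)
225 + 143 = 368 → 368 − 360 = 8°   (split-comp 37° ↓)
8 − 120 = -112 → -112 + 360 = 248°   (triadic ↓)
248 + 90 = 338°   (square ↑)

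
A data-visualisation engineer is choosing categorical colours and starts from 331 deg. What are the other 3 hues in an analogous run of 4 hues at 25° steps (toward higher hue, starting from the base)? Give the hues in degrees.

356°, 21°, and 46°

Analogous hues sit every 25° along the wheel.
331 + 25 = 356°
331 + 50 = 381 → 381 − 360 = 21°
331 + 75 = 406 → 406 − 360 = 46°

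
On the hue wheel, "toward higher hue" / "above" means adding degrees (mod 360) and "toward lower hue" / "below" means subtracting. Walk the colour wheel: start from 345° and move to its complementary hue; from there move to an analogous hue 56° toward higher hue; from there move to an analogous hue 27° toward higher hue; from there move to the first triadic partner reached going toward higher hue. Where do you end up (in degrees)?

+180° (complement): 345 + 180 = 525 → 525 − 360 = 165°
+56° (analog 56° ↑): 165 + 56 = 221°
+27° (analog 27° ↑): 221 + 27 = 248°
+120° (triadic ↑): 248 + 120 = 368 → 368 − 360 = 8°

8°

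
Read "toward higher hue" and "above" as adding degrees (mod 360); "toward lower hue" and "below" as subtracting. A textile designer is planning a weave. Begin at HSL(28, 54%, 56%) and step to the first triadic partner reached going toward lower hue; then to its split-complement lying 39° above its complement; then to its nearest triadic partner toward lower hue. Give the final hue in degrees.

−120° (triadic ↓): 28 − 120 = -92 → -92 + 360 = 268°
+219° (split-comp 39° ↑): 268 + 219 = 487 → 487 − 360 = 127°
−120° (triadic ↓): 127 − 120 = 7°

7°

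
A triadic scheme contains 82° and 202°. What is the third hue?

322°

A triad spaces three hues 120° apart.
The full set is {82°, 202°, 322°}.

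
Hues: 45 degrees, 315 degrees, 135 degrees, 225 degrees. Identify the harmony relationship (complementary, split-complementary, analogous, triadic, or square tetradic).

square tetradic

Sort the hues: 45°, 135°, 225°, 315°.
Successive gaps around the wheel: 90°, 90°, 90°, 90°.
Four hues every 90° form a square tetradic scheme.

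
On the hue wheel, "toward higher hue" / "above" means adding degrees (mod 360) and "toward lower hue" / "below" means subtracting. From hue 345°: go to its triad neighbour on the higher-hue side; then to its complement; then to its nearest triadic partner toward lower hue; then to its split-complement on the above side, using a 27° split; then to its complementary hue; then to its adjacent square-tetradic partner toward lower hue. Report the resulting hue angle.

102°

345 + 120 = 465 → 465 − 360 = 105°   (triadic ↑)
105 + 180 = 285°   (complement)
285 − 120 = 165°   (triadic ↓)
165 + 207 = 372 → 372 − 360 = 12°   (split-comp 27° ↑)
12 + 180 = 192°   (complement)
192 − 90 = 102°   (square ↓)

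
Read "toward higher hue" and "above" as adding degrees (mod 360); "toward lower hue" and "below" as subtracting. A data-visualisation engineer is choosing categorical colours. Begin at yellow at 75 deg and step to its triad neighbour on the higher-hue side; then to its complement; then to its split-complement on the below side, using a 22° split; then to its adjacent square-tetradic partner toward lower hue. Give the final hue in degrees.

75 + 120 = 195°   (triadic ↑)
195 + 180 = 375 → 375 − 360 = 15°   (complement)
15 + 158 = 173°   (split-comp 22° ↓)
173 − 90 = 83°   (square ↓)

83°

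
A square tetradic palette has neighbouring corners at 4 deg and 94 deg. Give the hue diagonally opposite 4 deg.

A square tetradic scheme places four hues 90° apart; opposite corners are 180° apart.
4 + 180 = 184°

184°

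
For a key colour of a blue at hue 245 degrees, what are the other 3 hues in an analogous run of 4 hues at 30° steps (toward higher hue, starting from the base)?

Analogous hues sit every 30° along the wheel.
245 + 30 = 275°
245 + 60 = 305°
245 + 90 = 335°

275°, 305°, 335°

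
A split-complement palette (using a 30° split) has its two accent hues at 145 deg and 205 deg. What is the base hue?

The accents sit 30° either side of the complement, so the complement is their short-arc midpoint on the wheel.
Short-arc midpoint of 145° and 205°: 175°.
Base is 180° from the complement: 175 − 180 = -5 → -5 + 360 = 355°

355°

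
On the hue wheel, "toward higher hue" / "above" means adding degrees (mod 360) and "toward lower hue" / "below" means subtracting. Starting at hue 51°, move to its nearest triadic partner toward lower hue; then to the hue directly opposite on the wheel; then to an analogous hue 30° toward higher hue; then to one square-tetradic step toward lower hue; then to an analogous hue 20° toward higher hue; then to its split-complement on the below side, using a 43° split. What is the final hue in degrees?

51 − 120 = -69 → -69 + 360 = 291°   (triadic ↓)
291 + 180 = 471 → 471 − 360 = 111°   (complement)
111 + 30 = 141°   (analog 30° ↑)
141 − 90 = 51°   (square ↓)
51 + 20 = 71°   (analog 20° ↑)
71 + 137 = 208°   (split-comp 43° ↓)

208°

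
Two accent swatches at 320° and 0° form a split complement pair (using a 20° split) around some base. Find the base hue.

160°

The accents sit 20° either side of the complement, so the complement is their short-arc midpoint on the wheel.
Short-arc midpoint of 320° and 0°: 340°.
Base is 180° from the complement: 340 − 180 = 160°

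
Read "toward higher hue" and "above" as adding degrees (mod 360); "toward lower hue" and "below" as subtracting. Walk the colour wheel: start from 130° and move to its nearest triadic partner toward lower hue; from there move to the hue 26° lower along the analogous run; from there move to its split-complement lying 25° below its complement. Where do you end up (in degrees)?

139°

−120° (triadic ↓): 130 − 120 = 10°
−26° (analog 26° ↓): 10 − 26 = -16 → -16 + 360 = 344°
+155° (split-comp 25° ↓): 344 + 155 = 499 → 499 − 360 = 139°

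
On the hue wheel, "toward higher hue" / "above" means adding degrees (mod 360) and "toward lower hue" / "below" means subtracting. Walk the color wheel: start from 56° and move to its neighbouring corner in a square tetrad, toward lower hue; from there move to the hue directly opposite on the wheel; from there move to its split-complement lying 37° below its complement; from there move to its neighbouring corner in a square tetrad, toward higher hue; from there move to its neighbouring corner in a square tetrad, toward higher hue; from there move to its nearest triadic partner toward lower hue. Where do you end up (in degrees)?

349°

56 − 90 = -34 → -34 + 360 = 326°   (square ↓)
326 + 180 = 506 → 506 − 360 = 146°   (complement)
146 + 143 = 289°   (split-comp 37° ↓)
289 + 90 = 379 → 379 − 360 = 19°   (square ↑)
19 + 90 = 109°   (square ↑)
109 − 120 = -11 → -11 + 360 = 349°   (triadic ↓)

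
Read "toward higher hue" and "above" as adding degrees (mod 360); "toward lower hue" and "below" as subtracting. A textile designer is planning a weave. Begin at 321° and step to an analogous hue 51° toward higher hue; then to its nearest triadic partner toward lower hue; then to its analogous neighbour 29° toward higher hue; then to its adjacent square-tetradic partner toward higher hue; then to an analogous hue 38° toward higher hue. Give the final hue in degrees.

49°

321 + 51 = 372 → 372 − 360 = 12°   (analog 51° ↑)
12 − 120 = -108 → -108 + 360 = 252°   (triadic ↓)
252 + 29 = 281°   (analog 29° ↑)
281 + 90 = 371 → 371 − 360 = 11°   (square ↑)
11 + 38 = 49°   (analog 38° ↑)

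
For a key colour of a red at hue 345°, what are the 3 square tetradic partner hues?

A square tetradic scheme places four hues every 90°.
345 + 90 = 435 → 435 − 360 = 75°
345 + 180 = 525 → 525 − 360 = 165°
345 + 270 = 615 → 615 − 360 = 255°

75°, 165°, and 255°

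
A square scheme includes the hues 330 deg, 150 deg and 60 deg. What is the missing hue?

A square tetradic scheme places four hues every 90°.
The full set through 60° is {60°, 150°, 240°, 330°}.
Given {60°, 150°, 330°}, the missing hue is 240°.

240°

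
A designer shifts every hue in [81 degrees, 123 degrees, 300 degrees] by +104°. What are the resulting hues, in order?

81 + 104 = 185°
123 + 104 = 227°
300 + 104 = 404 → 404 − 360 = 44°

185°, 227°, 44°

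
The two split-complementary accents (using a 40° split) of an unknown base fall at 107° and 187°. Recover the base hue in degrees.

327°

The accents sit 40° either side of the complement, so the complement is their short-arc midpoint on the wheel.
Short-arc midpoint of 107° and 187°: 147°.
Base is 180° from the complement: 147 − 180 = -33 → -33 + 360 = 327°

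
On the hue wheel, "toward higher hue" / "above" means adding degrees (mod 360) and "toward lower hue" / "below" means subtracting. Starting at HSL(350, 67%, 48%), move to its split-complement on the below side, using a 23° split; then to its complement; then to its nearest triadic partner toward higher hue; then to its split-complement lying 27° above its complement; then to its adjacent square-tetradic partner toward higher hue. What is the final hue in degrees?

24°

+157° (split-comp 23° ↓): 350 + 157 = 507 → 507 − 360 = 147°
+180° (complement): 147 + 180 = 327°
+120° (triadic ↑): 327 + 120 = 447 → 447 − 360 = 87°
+207° (split-comp 27° ↑): 87 + 207 = 294°
+90° (square ↑): 294 + 90 = 384 → 384 − 360 = 24°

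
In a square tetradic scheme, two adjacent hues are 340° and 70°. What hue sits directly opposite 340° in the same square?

160°

A square tetradic scheme places four hues 90° apart; opposite corners are 180° apart.
340 + 180 = 520 → 520 − 360 = 160°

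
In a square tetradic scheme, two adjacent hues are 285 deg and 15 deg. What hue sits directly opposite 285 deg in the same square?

105°

A square tetradic scheme places four hues 90° apart; opposite corners are 180° apart.
285 + 180 = 465 → 465 − 360 = 105°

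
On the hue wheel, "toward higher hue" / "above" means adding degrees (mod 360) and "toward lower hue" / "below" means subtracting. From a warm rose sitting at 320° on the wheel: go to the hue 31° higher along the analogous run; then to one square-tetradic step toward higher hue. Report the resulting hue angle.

320 + 31 = 351°   (analog 31° ↑)
351 + 90 = 441 → 441 − 360 = 81°   (square ↑)

81°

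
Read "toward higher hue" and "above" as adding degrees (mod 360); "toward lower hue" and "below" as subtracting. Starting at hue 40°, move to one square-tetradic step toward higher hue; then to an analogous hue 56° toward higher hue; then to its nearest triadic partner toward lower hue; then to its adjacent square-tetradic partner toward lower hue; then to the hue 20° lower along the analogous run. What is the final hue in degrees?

316°

40 + 90 = 130°   (square ↑)
130 + 56 = 186°   (analog 56° ↑)
186 − 120 = 66°   (triadic ↓)
66 − 90 = -24 → -24 + 360 = 336°   (square ↓)
336 − 20 = 316°   (analog 20° ↓)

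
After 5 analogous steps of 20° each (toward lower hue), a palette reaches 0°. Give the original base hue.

5 steps of 20° (toward lower hue) give a net shift of −100°.
Start = end − shift: 0 + 100 = 100°

100°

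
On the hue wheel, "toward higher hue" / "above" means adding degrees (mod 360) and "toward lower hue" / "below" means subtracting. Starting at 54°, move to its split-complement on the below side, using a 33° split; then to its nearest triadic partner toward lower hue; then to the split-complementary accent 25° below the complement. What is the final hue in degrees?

236°

54 + 147 = 201°   (split-comp 33° ↓)
201 − 120 = 81°   (triadic ↓)
81 + 155 = 236°   (split-comp 25° ↓)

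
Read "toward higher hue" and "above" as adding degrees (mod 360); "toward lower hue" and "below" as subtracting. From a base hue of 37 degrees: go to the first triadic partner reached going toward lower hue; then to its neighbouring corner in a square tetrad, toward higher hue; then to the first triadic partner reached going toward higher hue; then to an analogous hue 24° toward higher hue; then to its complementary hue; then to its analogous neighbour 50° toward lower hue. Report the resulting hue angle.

37 − 120 = -83 → -83 + 360 = 277°   (triadic ↓)
277 + 90 = 367 → 367 − 360 = 7°   (square ↑)
7 + 120 = 127°   (triadic ↑)
127 + 24 = 151°   (analog 24° ↑)
151 + 180 = 331°   (complement)
331 − 50 = 281°   (analog 50° ↓)

281°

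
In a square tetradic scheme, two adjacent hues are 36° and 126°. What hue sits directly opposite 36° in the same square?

216°

A square tetradic scheme places four hues 90° apart; opposite corners are 180° apart.
36 + 180 = 216°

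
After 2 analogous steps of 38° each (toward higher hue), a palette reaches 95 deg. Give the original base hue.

19°

2 steps of 38° (toward higher hue) give a net shift of +76°.
Start = end − shift: 95 − 76 = 19°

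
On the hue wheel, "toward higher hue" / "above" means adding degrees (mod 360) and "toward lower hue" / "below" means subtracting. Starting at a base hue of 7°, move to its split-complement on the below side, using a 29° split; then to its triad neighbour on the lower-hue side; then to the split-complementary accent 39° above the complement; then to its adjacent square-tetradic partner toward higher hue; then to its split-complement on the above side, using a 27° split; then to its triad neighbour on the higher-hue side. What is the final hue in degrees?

314°

split-comp 29° ↓ +151°: 7 + 151 = 158°
triadic ↓ −120°: 158 − 120 = 38°
split-comp 39° ↑ +219°: 38 + 219 = 257°
square ↑ +90°: 257 + 90 = 347°
split-comp 27° ↑ +207°: 347 + 207 = 554 → 554 − 360 = 194°
triadic ↑ +120°: 194 + 120 = 314°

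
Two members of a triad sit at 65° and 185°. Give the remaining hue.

305°

A triad spaces three hues 120° apart.
The full set is {65°, 185°, 305°}.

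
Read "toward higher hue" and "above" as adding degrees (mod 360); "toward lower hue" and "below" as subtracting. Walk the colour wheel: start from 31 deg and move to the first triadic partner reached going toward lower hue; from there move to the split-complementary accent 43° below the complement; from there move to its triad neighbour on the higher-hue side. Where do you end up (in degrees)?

triadic ↓ −120°: 31 − 120 = -89 → -89 + 360 = 271°
split-comp 43° ↓ +137°: 271 + 137 = 408 → 408 − 360 = 48°
triadic ↑ +120°: 48 + 120 = 168°

168°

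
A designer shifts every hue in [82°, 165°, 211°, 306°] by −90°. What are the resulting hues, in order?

352°, 75°, 121°, 216°

82 − 90 = -8 → -8 + 360 = 352°
165 − 90 = 75°
211 − 90 = 121°
306 − 90 = 216°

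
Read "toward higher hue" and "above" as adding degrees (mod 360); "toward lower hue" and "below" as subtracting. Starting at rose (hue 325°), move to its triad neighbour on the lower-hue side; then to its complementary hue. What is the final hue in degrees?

−120° (triadic ↓): 325 − 120 = 205°
+180° (complement): 205 + 180 = 385 → 385 − 360 = 25°

25°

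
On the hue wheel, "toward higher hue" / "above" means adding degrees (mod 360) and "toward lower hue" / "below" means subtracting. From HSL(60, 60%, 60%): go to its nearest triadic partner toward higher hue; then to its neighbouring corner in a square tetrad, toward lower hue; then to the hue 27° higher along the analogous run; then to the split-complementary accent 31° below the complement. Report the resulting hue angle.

+120° (triadic ↑): 60 + 120 = 180°
−90° (square ↓): 180 − 90 = 90°
+27° (analog 27° ↑): 90 + 27 = 117°
+149° (split-comp 31° ↓): 117 + 149 = 266°

266°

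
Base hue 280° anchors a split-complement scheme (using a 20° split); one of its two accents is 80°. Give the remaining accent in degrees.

Split-complementary hues sit 20° either side of the complement.
Complement of the base 280°: 280 + 180 = 460 → 460 − 360 = 100°
The given accent 80° is 20° one side of 100°; the other accent sits 20° the other side: 100 + 20 = 120°

120°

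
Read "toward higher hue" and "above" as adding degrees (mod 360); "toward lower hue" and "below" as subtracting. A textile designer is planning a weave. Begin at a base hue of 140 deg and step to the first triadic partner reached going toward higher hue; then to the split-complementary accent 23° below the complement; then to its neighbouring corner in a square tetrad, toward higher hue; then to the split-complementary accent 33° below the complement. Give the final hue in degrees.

294°

+120° (triadic ↑): 140 + 120 = 260°
+157° (split-comp 23° ↓): 260 + 157 = 417 → 417 − 360 = 57°
+90° (square ↑): 57 + 90 = 147°
+147° (split-comp 33° ↓): 147 + 147 = 294°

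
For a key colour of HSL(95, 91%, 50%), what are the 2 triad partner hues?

A triad places three hues 120° apart.
95 + 120 = 215°
95 + 240 = 335°

215° and 335°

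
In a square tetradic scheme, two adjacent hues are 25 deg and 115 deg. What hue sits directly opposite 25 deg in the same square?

205°

A square tetradic scheme places four hues 90° apart; opposite corners are 180° apart.
25 + 180 = 205°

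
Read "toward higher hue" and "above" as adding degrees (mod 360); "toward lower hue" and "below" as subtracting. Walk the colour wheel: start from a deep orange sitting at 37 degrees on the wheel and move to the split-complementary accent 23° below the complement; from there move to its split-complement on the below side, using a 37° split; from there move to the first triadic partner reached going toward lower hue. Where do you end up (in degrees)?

217°

37 + 157 = 194°   (split-comp 23° ↓)
194 + 143 = 337°   (split-comp 37° ↓)
337 − 120 = 217°   (triadic ↓)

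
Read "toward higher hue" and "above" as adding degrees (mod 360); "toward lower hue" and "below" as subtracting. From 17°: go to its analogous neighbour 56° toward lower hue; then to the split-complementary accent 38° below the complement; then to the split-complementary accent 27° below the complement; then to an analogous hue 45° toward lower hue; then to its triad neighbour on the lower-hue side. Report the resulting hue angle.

91°

17 − 56 = -39 → -39 + 360 = 321°   (analog 56° ↓)
321 + 142 = 463 → 463 − 360 = 103°   (split-comp 38° ↓)
103 + 153 = 256°   (split-comp 27° ↓)
256 − 45 = 211°   (analog 45° ↓)
211 − 120 = 91°   (triadic ↓)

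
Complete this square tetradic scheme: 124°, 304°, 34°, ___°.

A square tetradic scheme places four hues every 90°.
The full set through 34° is {34°, 124°, 214°, 304°}.
Given {34°, 124°, 304°}, the missing hue is 214°.

214°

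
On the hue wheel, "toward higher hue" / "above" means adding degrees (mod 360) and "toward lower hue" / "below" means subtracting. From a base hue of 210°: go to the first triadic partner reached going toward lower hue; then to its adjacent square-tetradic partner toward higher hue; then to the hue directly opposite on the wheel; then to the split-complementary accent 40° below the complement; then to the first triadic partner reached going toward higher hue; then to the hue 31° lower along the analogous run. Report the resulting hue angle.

229°

−120° (triadic ↓): 210 − 120 = 90°
+90° (square ↑): 90 + 90 = 180°
+180° (complement): 180 + 180 = 360 → 360 − 360 = 0°
+140° (split-comp 40° ↓): 0 + 140 = 140°
+120° (triadic ↑): 140 + 120 = 260°
−31° (analog 31° ↓): 260 − 31 = 229°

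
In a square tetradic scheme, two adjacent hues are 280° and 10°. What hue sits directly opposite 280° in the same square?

A square tetradic scheme places four hues 90° apart; opposite corners are 180° apart.
280 + 180 = 460 → 460 − 360 = 100°

100°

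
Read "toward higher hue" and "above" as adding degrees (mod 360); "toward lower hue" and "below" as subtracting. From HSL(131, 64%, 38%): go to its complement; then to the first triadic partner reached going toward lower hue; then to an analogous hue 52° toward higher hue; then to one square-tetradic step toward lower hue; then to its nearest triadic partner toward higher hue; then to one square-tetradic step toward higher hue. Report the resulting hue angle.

131 + 180 = 311°   (complement)
311 − 120 = 191°   (triadic ↓)
191 + 52 = 243°   (analog 52° ↑)
243 − 90 = 153°   (square ↓)
153 + 120 = 273°   (triadic ↑)
273 + 90 = 363 → 363 − 360 = 3°   (square ↑)

3°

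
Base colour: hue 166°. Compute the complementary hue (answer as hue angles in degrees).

The complement sits 180° across the wheel.
166 + 180 = 346°

346°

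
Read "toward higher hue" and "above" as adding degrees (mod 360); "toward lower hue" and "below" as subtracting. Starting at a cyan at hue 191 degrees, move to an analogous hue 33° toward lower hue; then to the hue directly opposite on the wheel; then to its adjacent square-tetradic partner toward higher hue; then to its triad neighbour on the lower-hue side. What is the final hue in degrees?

308°

analog 33° ↓ −33°: 191 − 33 = 158°
complement +180°: 158 + 180 = 338°
square ↑ +90°: 338 + 90 = 428 → 428 − 360 = 68°
triadic ↓ −120°: 68 − 120 = -52 → -52 + 360 = 308°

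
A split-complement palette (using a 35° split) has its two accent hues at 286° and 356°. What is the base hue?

141°

The accents sit 35° either side of the complement, so the complement is their short-arc midpoint on the wheel.
Short-arc midpoint of 286° and 356°: 321°.
Base is 180° from the complement: 321 − 180 = 141°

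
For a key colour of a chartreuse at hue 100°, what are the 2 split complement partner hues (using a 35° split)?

245° and 315°

Complement of 100°: 100 + 180 = 280°
280 − 35 = 245°
280 + 35 = 315°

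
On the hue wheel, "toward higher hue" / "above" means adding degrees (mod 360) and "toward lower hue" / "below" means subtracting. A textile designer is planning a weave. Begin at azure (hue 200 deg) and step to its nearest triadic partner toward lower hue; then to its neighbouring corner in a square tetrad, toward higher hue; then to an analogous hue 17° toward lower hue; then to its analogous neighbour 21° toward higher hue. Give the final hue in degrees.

200 − 120 = 80°   (triadic ↓)
80 + 90 = 170°   (square ↑)
170 − 17 = 153°   (analog 17° ↓)
153 + 21 = 174°   (analog 21° ↑)

174°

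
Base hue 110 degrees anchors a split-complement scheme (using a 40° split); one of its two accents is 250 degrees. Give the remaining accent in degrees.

Split-complementary hues sit 40° either side of the complement.
Complement of the base 110°: 110 + 180 = 290°
The given accent 250° is 40° one side of 290°; the other accent sits 40° the other side: 290 + 40 = 330°

330°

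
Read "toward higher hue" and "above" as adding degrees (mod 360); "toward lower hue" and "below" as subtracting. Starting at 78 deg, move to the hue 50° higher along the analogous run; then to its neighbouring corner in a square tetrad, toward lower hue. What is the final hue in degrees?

78 + 50 = 128°   (analog 50° ↑)
128 − 90 = 38°   (square ↓)

38°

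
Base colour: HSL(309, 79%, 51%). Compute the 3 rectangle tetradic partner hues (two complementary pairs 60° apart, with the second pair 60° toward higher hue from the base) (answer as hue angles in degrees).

A rectangular tetradic uses two complementary pairs 60° apart: offsets 0°, 60°, 180°, 240°.
309 + 60 = 369 → 369 − 360 = 9°
309 + 180 = 489 → 489 − 360 = 129°
309 + 240 = 549 → 549 − 360 = 189°

9°, 129°, 189°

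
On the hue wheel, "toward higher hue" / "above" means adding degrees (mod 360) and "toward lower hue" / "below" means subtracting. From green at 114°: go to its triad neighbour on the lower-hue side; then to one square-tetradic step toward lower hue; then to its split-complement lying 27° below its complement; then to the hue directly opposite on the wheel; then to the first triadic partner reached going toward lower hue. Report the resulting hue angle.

117°

−120° (triadic ↓): 114 − 120 = -6 → -6 + 360 = 354°
−90° (square ↓): 354 − 90 = 264°
+153° (split-comp 27° ↓): 264 + 153 = 417 → 417 − 360 = 57°
+180° (complement): 57 + 180 = 237°
−120° (triadic ↓): 237 − 120 = 117°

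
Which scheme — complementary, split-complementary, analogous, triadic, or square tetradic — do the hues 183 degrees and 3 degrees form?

Sort the hues: 3°, 183°.
Successive gaps around the wheel: 180°, 180°.
Two hues 180° apart are complementary.

complementary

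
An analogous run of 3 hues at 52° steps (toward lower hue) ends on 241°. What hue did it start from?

345°

2 steps of 52° (toward lower hue) give a net shift of −104°.
Start = end − shift: 241 + 104 = 345°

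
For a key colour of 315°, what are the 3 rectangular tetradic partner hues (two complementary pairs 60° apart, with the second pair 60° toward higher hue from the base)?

15°, 135° and 195°

A rectangular tetradic uses two complementary pairs 60° apart: offsets 0°, 60°, 180°, 240°.
315 + 60 = 375 → 375 − 360 = 15°
315 + 180 = 495 → 495 − 360 = 135°
315 + 240 = 555 → 555 − 360 = 195°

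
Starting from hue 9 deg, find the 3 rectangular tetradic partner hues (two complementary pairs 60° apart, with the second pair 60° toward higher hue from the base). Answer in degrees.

9 + 60 = 69°
9 + 180 = 189°
9 + 240 = 249°

69°, 189° and 249°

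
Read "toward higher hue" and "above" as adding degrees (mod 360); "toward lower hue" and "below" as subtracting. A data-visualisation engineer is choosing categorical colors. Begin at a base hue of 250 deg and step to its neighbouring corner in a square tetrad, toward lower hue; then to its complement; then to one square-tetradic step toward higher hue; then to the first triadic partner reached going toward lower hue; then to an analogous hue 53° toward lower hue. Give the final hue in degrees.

−90° (square ↓): 250 − 90 = 160°
+180° (complement): 160 + 180 = 340°
+90° (square ↑): 340 + 90 = 430 → 430 − 360 = 70°
−120° (triadic ↓): 70 − 120 = -50 → -50 + 360 = 310°
−53° (analog 53° ↓): 310 − 53 = 257°

257°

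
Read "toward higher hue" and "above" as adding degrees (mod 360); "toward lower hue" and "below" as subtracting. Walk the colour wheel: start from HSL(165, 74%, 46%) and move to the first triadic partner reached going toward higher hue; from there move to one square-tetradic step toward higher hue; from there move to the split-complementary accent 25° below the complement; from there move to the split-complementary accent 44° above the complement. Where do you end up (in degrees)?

34°

165 + 120 = 285°   (triadic ↑)
285 + 90 = 375 → 375 − 360 = 15°   (square ↑)
15 + 155 = 170°   (split-comp 25° ↓)
170 + 224 = 394 → 394 − 360 = 34°   (split-comp 44° ↑)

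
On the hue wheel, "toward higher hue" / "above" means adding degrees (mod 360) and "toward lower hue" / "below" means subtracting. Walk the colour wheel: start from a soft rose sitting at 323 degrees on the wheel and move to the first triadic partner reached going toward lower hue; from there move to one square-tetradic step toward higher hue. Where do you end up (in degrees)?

293°

323 − 120 = 203°   (triadic ↓)
203 + 90 = 293°   (square ↑)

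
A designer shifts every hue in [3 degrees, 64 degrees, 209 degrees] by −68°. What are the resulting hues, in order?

295°, 356°, 141°

3 − 68 = -65 → -65 + 360 = 295°
64 − 68 = -4 → -4 + 360 = 356°
209 − 68 = 141°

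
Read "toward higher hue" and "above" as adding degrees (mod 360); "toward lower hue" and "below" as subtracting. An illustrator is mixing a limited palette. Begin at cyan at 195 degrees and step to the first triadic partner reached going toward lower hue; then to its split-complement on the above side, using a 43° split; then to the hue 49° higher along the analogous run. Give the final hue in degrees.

triadic ↓ −120°: 195 − 120 = 75°
split-comp 43° ↑ +223°: 75 + 223 = 298°
analog 49° ↑ +49°: 298 + 49 = 347°

347°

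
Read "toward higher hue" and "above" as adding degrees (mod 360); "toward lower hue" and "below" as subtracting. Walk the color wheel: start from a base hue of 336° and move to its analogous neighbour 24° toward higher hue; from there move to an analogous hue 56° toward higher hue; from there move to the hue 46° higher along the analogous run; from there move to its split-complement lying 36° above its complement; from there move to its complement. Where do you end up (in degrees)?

138°

336 + 24 = 360 → 360 − 360 = 0°   (analog 24° ↑)
0 + 56 = 56°   (analog 56° ↑)
56 + 46 = 102°   (analog 46° ↑)
102 + 216 = 318°   (split-comp 36° ↑)
318 + 180 = 498 → 498 − 360 = 138°   (complement)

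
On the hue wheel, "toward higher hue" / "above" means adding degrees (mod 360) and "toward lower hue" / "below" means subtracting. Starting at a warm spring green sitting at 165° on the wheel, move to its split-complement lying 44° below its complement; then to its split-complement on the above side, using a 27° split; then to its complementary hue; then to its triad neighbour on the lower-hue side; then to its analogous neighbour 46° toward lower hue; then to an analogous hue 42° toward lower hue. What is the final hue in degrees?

+136° (split-comp 44° ↓): 165 + 136 = 301°
+207° (split-comp 27° ↑): 301 + 207 = 508 → 508 − 360 = 148°
+180° (complement): 148 + 180 = 328°
−120° (triadic ↓): 328 − 120 = 208°
−46° (analog 46° ↓): 208 − 46 = 162°
−42° (analog 42° ↓): 162 − 42 = 120°

120°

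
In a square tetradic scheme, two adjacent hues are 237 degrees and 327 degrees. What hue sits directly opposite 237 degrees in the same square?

57°

A square tetradic scheme places four hues 90° apart; opposite corners are 180° apart.
237 + 180 = 417 → 417 − 360 = 57°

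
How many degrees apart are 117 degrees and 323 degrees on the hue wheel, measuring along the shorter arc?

|117 − 323| = 206.
The shorter arc is 360 − 206 = 154°.

154°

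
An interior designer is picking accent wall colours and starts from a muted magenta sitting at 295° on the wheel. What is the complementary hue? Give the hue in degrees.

295 + 180 = 475 → 475 − 360 = 115°

115°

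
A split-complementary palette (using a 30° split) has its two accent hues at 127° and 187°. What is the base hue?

337°

The accents sit 30° either side of the complement, so the complement is their short-arc midpoint on the wheel.
Short-arc midpoint of 127° and 187°: 157°.
Base is 180° from the complement: 157 − 180 = -23 → -23 + 360 = 337°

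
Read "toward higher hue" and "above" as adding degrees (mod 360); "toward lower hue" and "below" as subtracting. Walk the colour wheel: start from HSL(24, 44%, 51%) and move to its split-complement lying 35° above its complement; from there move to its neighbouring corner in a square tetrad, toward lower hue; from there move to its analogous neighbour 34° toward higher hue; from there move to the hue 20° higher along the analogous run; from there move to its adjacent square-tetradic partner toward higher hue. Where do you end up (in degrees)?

293°

24 + 215 = 239°   (split-comp 35° ↑)
239 − 90 = 149°   (square ↓)
149 + 34 = 183°   (analog 34° ↑)
183 + 20 = 203°   (analog 20° ↑)
203 + 90 = 293°   (square ↑)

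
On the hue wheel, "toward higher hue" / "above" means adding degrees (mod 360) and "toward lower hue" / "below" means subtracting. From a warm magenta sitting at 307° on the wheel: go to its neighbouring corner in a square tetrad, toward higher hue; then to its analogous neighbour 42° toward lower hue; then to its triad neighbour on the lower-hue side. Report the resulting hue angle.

+90° (square ↑): 307 + 90 = 397 → 397 − 360 = 37°
−42° (analog 42° ↓): 37 − 42 = -5 → -5 + 360 = 355°
−120° (triadic ↓): 355 − 120 = 235°

235°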